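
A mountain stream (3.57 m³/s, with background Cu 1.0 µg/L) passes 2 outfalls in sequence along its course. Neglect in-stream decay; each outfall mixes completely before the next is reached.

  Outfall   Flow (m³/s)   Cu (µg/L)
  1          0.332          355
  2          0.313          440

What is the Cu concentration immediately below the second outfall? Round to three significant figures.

After outfall 1: Q = 3.570 + 0.3320 = 3.902 m³/s; C = (3.570·1.000 + 0.3320·355.0)/3.902 = 31.12 µg/L.
After outfall 2: Q = 3.902 + 0.3130 = 4.215 m³/s; C = (3.902·31.12 + 0.3130·440.0)/4.215 = 61.48 µg/L.

61.5 µg/L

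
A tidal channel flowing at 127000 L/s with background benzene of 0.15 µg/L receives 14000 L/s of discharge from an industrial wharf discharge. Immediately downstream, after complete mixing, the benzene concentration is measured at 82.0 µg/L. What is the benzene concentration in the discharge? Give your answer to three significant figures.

824 µg/L

Mass balance: 127000·0.1500 + 14000·Cₑ = 141000·82.00
→ Cₑ = (141000·82.00 − 127000·0.1500) / 14000 = 824.5 µg/L.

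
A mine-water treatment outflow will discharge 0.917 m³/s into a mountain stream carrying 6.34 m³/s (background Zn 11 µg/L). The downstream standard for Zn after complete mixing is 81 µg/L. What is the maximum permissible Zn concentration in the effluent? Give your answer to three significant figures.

565 µg/L

At the limit, (Qr·Cr + Qe·Cₑ)/(Qr + Qe) = 81:
Cₑ = (7.257·81 − 6.340·11.00) / 0.9170 = 565.0 µg/L.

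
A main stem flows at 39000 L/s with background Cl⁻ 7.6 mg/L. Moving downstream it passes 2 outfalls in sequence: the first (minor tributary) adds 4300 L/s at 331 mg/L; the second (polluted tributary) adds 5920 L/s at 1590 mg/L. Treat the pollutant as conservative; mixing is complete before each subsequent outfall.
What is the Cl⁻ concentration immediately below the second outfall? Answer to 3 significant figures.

Outfall 1: combined Q = 43300 L/s; C = (39000·7.600 + 4300·331.0)/43300 = 39.72 mg/L.
Outfall 2: combined Q = 49220 L/s; C = (43300·39.72 + 5920·1590)/49220 = 226.2 mg/L.

226 mg/L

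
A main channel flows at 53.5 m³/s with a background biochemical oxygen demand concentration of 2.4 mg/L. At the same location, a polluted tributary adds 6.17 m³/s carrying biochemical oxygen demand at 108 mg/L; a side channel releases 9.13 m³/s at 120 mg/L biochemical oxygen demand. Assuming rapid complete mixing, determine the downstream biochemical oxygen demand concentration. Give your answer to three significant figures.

27.5 mg/L

Conservation of mass: C = (53.50·2.400 + 6.170·108.0 + 9.130·120.0) / 68.80 = 1890/68.80 = 27.48 mg/L.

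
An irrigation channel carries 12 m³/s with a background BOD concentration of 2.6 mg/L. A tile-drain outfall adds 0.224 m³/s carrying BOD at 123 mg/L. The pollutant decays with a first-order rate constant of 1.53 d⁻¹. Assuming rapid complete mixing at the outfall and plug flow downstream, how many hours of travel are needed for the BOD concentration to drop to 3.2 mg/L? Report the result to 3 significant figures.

Flow-weighted average: C = (12.00·2.600 + 0.2240·123.0) / 12.22 = 58.75/12.22 = 4.806 mg/L.
4.806·exp(−k·t) = 3.2 → t = ln(4.806/3.2)/k = 22970 s = 6.381 h.

6.38 h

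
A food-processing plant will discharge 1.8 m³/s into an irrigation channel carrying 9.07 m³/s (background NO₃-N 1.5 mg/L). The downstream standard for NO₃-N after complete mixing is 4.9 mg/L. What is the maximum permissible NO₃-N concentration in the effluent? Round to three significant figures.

22.0 mg/L

At the limit, (Qr·Cr + Qe·Cₑ)/(Qr + Qe) = 4.9:
Cₑ = (10.87·4.9 − 9.070·1.500) / 1.800 = 22.03 mg/L.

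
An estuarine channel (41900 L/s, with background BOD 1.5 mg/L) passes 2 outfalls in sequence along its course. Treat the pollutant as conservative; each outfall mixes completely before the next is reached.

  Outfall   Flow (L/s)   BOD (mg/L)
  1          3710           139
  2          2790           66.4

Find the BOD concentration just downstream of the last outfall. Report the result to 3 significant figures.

15.8 mg/L

Below outfall 1: Q → 45610 L/s, C = (41900·1.500 + 3710·139.0)/45610 = 12.68 mg/L.
Below outfall 2: Q → 48400 L/s, C = (45610·12.68 + 2790·66.40)/48400 = 15.78 mg/L.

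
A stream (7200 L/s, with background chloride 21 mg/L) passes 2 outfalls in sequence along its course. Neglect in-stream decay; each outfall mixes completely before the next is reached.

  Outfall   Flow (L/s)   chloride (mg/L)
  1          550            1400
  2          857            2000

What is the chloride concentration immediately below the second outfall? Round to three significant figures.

After outfall 1: Q = 7200 + 550.0 = 7750 L/s; C = (7200·21.00 + 550.0·1400)/7750 = 118.9 mg/L.
After outfall 2: Q = 7750 + 857.0 = 8607 L/s; C = (7750·118.9 + 857.0·2000)/8607 = 306.2 mg/L.

306 mg/L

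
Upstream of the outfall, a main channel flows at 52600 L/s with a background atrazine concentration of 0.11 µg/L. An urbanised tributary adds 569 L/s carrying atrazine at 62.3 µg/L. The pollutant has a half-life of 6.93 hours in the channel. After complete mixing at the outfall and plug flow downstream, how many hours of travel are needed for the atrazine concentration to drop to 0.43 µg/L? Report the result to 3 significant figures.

Mixed concentration C = ΣQC/ΣQ = (52600·0.1100 + 569.0·62.30) / 53170 = 41230/53170 = 0.7755 µg/L.
Half-life 6.93 h → k = ln 2 / 6.93 = 0.1000 h⁻¹ = 2.401 d⁻¹.
0.7755·exp(−k·t) = 0.43 → t = ln(0.7755/0.43)/k = 21230 s = 5.896 h.

5.90 h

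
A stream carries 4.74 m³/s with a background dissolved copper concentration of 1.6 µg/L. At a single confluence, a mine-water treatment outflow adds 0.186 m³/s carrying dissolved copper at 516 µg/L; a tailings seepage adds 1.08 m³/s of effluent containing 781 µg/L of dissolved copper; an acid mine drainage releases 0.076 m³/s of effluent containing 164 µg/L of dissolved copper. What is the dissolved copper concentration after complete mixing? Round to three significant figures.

158 µg/L

Mass balance: C = (4.740·1.600 + 0.1860·516.0 + 1.080·781.0 + 0.07600·164.0) / 6.082 = 959.5/6.082 = 157.8 µg/L.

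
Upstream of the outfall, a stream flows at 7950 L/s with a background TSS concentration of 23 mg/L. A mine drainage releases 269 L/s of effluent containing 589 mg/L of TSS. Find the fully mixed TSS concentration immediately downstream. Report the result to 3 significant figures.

Conservation of mass: C = (7950·23.00 + 269.0·589.0) / 8219 = 341300/8219 = 41.52 mg/L.

41.5 mg/L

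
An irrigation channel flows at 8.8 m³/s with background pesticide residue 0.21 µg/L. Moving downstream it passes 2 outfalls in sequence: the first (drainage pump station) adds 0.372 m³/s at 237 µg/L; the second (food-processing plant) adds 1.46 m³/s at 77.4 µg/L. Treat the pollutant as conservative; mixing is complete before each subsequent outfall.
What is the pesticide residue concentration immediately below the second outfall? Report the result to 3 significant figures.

Below outfall 1: Q → 9.172 m³/s, C = (8.800·0.2100 + 0.3720·237.0)/9.172 = 9.814 µg/L.
Below outfall 2: Q → 10.63 m³/s, C = (9.172·9.814 + 1.460·77.40)/10.63 = 19.09 µg/L.

19.1 µg/L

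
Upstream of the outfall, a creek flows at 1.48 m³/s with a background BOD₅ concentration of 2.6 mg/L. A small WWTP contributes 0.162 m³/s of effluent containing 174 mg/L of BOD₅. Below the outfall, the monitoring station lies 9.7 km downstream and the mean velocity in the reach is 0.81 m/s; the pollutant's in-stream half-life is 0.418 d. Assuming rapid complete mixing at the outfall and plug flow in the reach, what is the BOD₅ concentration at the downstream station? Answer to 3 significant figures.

After mixing, C = (1.480·2.600 + 0.1620·174.0) / 1.642 = 32.04/1.642 = 19.51 mg/L.
Travel time t = 9.7·1000 / 0.81 = 11980 s = 3.326 h.
Half-life 0.418 d → k = ln 2 / 0.418 = 1.658 d⁻¹.
Decay over the reach: 19.51·exp(−kt) = 19.51·0.7947 = 15.50 mg/L.

15.5 mg/L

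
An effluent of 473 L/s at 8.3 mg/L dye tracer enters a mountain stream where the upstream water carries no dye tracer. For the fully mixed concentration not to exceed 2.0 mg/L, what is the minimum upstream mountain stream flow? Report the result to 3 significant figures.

Set C_mix = 2.0: (Q·0 + 473.0·8.300) / (Q + 473.0) = 2.0
→ Q = 473.0·(8.300 − 2.0)/(2.0 − 0) = 1490 L/s.

1490 L/s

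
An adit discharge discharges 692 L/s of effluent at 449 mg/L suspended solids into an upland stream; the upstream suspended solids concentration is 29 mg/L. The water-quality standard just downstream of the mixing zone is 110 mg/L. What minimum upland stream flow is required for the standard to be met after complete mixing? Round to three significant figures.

2900 L/s

Set C_mix = 110: (Q·29.00 + 692.0·449.0) / (Q + 692.0) = 110
→ Q = 692.0·(449.0 − 110)/(110 − 29.00) = 2896 L/s.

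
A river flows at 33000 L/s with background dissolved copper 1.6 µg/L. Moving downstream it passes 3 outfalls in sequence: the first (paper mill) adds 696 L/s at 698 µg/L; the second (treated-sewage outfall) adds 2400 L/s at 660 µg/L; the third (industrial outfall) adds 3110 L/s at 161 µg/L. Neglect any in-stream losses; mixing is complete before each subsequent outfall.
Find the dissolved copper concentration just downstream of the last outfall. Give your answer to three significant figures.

66.9 µg/L

After outfall 1: Q = 33000 + 696.0 = 33700 L/s; C = (33000·1.600 + 696.0·698.0)/33700 = 15.98 µg/L.
After outfall 2: Q = 33700 + 2400 = 36100 L/s; C = (33700·15.98 + 2400·660.0)/36100 = 58.80 µg/L.
After outfall 3: Q = 36100 + 3110 = 39210 L/s; C = (36100·58.80 + 3110·161.0)/39210 = 66.91 µg/L.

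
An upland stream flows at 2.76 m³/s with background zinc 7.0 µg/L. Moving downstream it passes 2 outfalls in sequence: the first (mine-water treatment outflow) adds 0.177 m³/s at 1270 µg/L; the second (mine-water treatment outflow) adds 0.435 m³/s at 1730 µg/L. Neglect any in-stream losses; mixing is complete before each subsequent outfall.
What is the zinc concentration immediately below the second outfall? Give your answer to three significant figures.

Below outfall 1: Q → 2.937 m³/s, C = (2.760·7.000 + 0.1770·1270)/2.937 = 83.12 µg/L.
Below outfall 2: Q → 3.372 m³/s, C = (2.937·83.12 + 0.4350·1730)/3.372 = 295.6 µg/L.

296 µg/L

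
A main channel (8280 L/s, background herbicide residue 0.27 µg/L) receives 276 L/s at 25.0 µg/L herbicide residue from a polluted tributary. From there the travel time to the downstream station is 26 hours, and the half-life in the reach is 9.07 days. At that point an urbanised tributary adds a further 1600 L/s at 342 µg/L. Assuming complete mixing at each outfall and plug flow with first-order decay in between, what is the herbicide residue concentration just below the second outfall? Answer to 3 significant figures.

54.7 µg/L

Conservation of mass: C = (8280·0.2700 + 276.0·25.00) / 8556 = 9136/8556 = 1.068 µg/L; combined flow 8556 L/s.
Half-life 9.07 d → k = ln 2 / 9.07 = 0.07642 d⁻¹.
After decay, C = 1.068 × e^(−kt) = 1.068 × 0.9205 = 0.9829 µg/L.
At the second outfall, C = (8556·0.9829 + 1600·342.0) / (8556 + 1600) = 54.71 µg/L.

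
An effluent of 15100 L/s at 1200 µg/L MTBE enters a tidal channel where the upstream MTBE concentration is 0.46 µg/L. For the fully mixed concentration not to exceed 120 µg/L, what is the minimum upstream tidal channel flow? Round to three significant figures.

136000 L/s

Set C_mix = 120: (Q·0.4600 + 15100·1200) / (Q + 15100) = 120
→ Q = 15100·(1200 − 120)/(120 − 0.4600) = 136400 L/s.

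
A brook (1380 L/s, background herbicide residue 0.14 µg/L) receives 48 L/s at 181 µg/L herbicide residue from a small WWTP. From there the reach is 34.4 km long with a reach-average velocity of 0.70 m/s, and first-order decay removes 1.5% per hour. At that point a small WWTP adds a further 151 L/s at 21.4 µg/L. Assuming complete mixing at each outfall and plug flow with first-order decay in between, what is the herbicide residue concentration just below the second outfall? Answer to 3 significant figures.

6.62 µg/L

Flow-weighted average: C = (1380·0.1400 + 48.00·181.0) / 1428 = 8881/1428 = 6.219 µg/L; combined flow 1428 L/s.
Travel time t = 34.4·1000 / 0.70 = 49140 s = 13.65 h.
1.5%/h lost → k = −ln(1 − 0.015) = 0.01511 h⁻¹.
Decay over the reach: 6.219·exp(−kt) = 6.219·0.8136 = 5.060 µg/L.
Second outfall: C = (1428·5.060 + 151.0·21.40)/1579 = 6.623 µg/L.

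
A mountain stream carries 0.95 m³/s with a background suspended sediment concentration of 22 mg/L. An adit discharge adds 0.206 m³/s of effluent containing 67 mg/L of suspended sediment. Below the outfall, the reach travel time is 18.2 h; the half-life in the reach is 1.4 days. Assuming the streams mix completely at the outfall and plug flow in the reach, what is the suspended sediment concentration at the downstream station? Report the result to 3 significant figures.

20.6 mg/L

Mass balance: C = (0.9500·22.00 + 0.2060·67.00) / 1.156 = 34.70/1.156 = 30.02 mg/L.
Half-life 1.4 d → k = ln 2 / 1.4 = 0.4951 d⁻¹.
Applying C = C₀e^(−kt): 30.02 × 0.6870 = 20.62 mg/L.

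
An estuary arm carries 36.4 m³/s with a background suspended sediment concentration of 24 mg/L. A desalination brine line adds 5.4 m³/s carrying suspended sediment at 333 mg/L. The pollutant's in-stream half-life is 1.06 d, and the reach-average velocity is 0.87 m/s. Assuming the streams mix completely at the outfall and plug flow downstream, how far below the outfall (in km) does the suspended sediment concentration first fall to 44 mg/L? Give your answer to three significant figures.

Flow-weighted average: C = (36.40·24.00 + 5.400·333.0) / 41.80 = 2672/41.80 = 63.92 mg/L.
Half-life 1.06 d → k = ln 2 / 1.06 = 0.6539 d⁻¹.
Set 63.92·exp(−k·t) = 44 → t = ln(63.92/44)/k = 49340 s = 13.71 h.
Distance = v·t = 0.87·49340 = 42930 m = 42.93 km.

42.9 km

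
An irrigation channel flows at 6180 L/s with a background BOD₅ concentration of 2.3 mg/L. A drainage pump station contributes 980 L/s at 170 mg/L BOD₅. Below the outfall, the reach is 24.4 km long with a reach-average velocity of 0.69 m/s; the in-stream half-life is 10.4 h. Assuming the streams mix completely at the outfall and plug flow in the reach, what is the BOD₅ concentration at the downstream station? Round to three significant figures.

13.1 mg/L

Mass balance: C = (6180·2.300 + 980.0·170.0) / 7160 = 180800/7160 = 25.25 mg/L.
Travel time t = 24.4·1000 / 0.69 = 35360 s = 9.823 h.
Half-life 10.4 h → k = ln 2 / 10.4 = 0.06665 h⁻¹ = 1.600 d⁻¹.
Decay over the reach: 25.25·exp(−kt) = 25.25·0.5196 = 13.12 mg/L.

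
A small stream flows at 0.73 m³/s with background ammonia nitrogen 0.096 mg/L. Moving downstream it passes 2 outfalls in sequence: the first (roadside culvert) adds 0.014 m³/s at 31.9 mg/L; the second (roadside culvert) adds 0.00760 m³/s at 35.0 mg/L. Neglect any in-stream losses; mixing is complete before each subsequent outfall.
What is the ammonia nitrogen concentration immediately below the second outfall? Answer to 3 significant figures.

1.04 mg/L

After outfall 1: Q = 0.7300 + 0.01400 = 0.7440 m³/s; C = (0.7300·0.09600 + 0.01400·31.90)/0.7440 = 0.6945 mg/L.
After outfall 2: Q = 0.7440 + 0.007600 = 0.7516 m³/s; C = (0.7440·0.6945 + 0.007600·35.00)/0.7516 = 1.041 mg/L.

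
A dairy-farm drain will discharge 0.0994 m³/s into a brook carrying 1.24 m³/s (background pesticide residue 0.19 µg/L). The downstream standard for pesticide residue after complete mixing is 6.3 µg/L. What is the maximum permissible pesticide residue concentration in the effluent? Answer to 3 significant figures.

82.5 µg/L

At the limit, (Qr·Cr + Qe·Cₑ)/(Qr + Qe) = 6.3:
Cₑ = (1.339·6.3 − 1.240·0.1900) / 0.09940 = 82.52 µg/L.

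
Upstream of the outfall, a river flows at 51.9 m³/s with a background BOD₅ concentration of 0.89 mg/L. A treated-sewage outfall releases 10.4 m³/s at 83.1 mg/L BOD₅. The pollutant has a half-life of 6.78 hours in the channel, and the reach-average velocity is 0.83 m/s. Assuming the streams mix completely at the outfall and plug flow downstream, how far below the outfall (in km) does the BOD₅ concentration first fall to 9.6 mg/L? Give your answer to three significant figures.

12.3 km

After mixing, C = (51.90·0.8900 + 10.40·83.10) / 62.30 = 910.4/62.30 = 14.61 mg/L.
Half-life 6.78 h → k = ln 2 / 6.78 = 0.1022 h⁻¹ = 2.454 d⁻¹.
Set 14.61·exp(−k·t) = 9.6 → t = ln(14.61/9.6)/k = 14800 s = 4.110 h.
Distance = v·t = 0.83·14800 = 12280 m = 12.28 km.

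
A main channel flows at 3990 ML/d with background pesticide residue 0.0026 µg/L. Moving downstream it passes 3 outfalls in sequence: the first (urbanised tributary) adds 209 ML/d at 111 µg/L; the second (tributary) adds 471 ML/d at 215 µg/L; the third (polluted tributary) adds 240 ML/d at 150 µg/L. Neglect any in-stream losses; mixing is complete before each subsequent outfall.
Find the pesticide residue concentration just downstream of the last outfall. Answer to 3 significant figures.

Outfall 1: combined Q = 4199 ML/d; C = (3990·0.002600 + 209.0·111.0)/4199 = 5.527 µg/L.
Outfall 2: combined Q = 4670 ML/d; C = (4199·5.527 + 471.0·215.0)/4670 = 26.65 µg/L.
Outfall 3: combined Q = 4910 ML/d; C = (4670·26.65 + 240.0·150.0)/4910 = 32.68 µg/L.

32.7 µg/L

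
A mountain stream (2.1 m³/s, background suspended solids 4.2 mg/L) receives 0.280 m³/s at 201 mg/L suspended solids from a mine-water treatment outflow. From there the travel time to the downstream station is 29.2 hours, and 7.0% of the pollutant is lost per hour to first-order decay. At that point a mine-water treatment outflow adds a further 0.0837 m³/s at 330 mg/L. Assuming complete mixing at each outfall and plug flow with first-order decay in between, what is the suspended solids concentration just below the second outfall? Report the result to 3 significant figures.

14.4 mg/L

Mixed concentration C = ΣQC/ΣQ = (2.100·4.200 + 0.2800·201.0) / 2.380 = 65.10/2.380 = 27.35 mg/L; combined flow 2.380 m³/s.
7.0%/h lost → k = −ln(1 − 0.07) = 0.07257 h⁻¹.
Decay over the reach: 27.35·exp(−kt) = 27.35·0.1201 = 3.286 mg/L.
At the second outfall, C = (2.380·3.286 + 0.08370·330.0) / (2.380 + 0.08370) = 14.39 mg/L.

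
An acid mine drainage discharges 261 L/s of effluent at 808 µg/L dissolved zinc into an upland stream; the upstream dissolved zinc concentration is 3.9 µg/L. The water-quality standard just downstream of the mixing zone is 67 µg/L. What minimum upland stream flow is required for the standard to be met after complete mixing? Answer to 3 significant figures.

3060 L/s

Set C_mix = 67: (Q·3.900 + 261.0·808.0) / (Q + 261.0) = 67
→ Q = 261.0·(808.0 − 67)/(67 − 3.900) = 3065 L/s.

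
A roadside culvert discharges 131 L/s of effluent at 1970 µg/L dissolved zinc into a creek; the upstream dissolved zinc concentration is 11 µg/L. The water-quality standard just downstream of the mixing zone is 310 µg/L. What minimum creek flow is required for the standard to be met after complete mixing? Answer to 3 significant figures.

727 L/s

Set C_mix = 310: (Q·11.00 + 131.0·1970) / (Q + 131.0) = 310
→ Q = 131.0·(1970 − 310)/(310 − 11.00) = 727.3 L/s.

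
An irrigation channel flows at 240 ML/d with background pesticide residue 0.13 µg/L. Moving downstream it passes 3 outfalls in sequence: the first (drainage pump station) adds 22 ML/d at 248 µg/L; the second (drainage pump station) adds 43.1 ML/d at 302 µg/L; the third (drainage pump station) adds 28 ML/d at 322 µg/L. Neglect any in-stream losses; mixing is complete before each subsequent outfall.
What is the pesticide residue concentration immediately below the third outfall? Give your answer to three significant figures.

82.6 µg/L

Below outfall 1: Q → 262.0 ML/d, C = (240.0·0.1300 + 22.00·248.0)/262.0 = 20.94 µg/L.
Below outfall 2: Q → 305.1 ML/d, C = (262.0·20.94 + 43.10·302.0)/305.1 = 60.65 µg/L.
Below outfall 3: Q → 333.1 ML/d, C = (305.1·60.65 + 28.00·322.0)/333.1 = 82.62 µg/L.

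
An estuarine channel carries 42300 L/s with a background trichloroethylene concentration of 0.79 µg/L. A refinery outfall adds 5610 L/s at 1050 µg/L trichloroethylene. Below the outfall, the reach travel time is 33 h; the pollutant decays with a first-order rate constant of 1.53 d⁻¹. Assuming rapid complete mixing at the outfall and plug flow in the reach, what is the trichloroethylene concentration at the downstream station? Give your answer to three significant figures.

Flow-weighted average: C = (42300·0.7900 + 5610·1050) / 47910 = 5924000/47910 = 123.6 µg/L.
Decay over the reach: 123.6·exp(−kt) = 123.6·0.1220 = 15.08 µg/L.

15.1 µg/L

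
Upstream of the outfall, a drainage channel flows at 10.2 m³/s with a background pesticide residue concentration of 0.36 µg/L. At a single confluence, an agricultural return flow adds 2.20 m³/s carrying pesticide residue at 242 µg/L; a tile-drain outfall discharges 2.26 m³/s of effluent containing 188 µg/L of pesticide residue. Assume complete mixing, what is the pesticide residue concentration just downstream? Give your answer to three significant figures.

Mass balance: C = (10.20·0.3600 + 2.200·242.0 + 2.260·188.0) / 14.66 = 961.0/14.66 = 65.55 µg/L.

65.5 µg/L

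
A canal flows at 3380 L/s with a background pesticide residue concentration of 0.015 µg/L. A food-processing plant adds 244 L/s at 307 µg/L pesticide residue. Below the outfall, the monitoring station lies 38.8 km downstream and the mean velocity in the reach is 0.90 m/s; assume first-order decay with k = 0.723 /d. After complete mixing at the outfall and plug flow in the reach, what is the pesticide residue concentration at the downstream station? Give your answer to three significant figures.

14.4 µg/L

After mixing, C = (3380·0.01500 + 244.0·307.0) / 3624 = 74960/3624 = 20.68 µg/L.
Travel time t = 38.8·1000 / 0.90 = 43110 s = 11.98 h.
Decay over the reach: 20.68·exp(−kt) = 20.68·0.6971 = 14.42 µg/L.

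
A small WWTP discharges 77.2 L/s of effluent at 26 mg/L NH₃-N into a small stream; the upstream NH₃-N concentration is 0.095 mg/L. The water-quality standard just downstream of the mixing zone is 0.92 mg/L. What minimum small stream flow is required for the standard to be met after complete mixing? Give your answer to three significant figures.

Set C_mix = 0.92: (Q·0.09500 + 77.20·26.00) / (Q + 77.20) = 0.92
→ Q = 77.20·(26.00 − 0.92)/(0.92 − 0.09500) = 2347 L/s.

2350 L/s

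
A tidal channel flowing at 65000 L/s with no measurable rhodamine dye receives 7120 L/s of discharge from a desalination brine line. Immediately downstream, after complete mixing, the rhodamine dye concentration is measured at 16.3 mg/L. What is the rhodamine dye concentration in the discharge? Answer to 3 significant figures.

165 mg/L

Mass balance: 65000·0 + 7120·Cₑ = 72120·16.30
→ Cₑ = (72120·16.30 − 65000·0) / 7120 = 165.1 mg/L.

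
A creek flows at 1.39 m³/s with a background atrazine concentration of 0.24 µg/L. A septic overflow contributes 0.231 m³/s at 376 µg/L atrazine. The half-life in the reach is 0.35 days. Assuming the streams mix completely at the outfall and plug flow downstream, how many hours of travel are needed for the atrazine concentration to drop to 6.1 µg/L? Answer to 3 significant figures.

Conservation of mass: C = (1.390·0.2400 + 0.2310·376.0) / 1.621 = 87.19/1.621 = 53.79 µg/L.
Half-life 0.35 d → k = ln 2 / 0.35 = 1.980 d⁻¹.
53.79·exp(−k·t) = 6.1 → t = ln(53.79/6.1)/k = 94970 s = 26.38 h.

26.4 h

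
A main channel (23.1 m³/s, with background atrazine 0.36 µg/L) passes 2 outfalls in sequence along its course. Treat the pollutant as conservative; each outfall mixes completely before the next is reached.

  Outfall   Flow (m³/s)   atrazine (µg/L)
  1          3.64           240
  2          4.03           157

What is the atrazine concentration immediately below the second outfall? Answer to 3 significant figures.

49.2 µg/L

After outfall 1: Q = 23.10 + 3.640 = 26.74 m³/s; C = (23.10·0.3600 + 3.640·240.0)/26.74 = 32.98 µg/L.
After outfall 2: Q = 26.74 + 4.030 = 30.77 m³/s; C = (26.74·32.98 + 4.030·157.0)/30.77 = 49.22 µg/L.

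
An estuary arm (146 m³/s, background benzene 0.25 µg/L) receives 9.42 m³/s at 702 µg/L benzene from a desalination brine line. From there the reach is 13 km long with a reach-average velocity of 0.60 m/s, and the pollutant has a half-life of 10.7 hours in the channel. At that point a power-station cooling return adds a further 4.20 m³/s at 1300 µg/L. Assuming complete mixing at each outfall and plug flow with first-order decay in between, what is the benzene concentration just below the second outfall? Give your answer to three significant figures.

62.4 µg/L

Conservation of mass: C = (146.0·0.2500 + 9.420·702.0) / 155.4 = 6649/155.4 = 42.78 µg/L; combined flow 155.4 m³/s.
Travel time t = 13·1000 / 0.60 = 21670 s = 6.019 h.
Half-life 10.7 h → k = ln 2 / 10.7 = 0.06478 h⁻¹ = 1.555 d⁻¹.
Decay over the reach: 42.78·exp(−kt) = 42.78·0.6771 = 28.97 µg/L.
Second outfall: C = (155.4·28.97 + 4.200·1300)/159.6 = 62.41 µg/L.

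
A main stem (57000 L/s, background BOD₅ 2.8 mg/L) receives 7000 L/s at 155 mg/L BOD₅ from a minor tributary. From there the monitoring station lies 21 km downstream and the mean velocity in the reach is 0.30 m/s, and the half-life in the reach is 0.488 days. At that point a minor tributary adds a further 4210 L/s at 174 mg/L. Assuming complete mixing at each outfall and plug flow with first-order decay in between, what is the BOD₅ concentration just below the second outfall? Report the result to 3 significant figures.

16.5 mg/L

After mixing, C = (57000·2.800 + 7000·155.0) / 64000 = 1245000/64000 = 19.45 mg/L; combined flow 64000 L/s.
Travel time t = 21·1000 / 0.30 = 70000 s = 19.44 h.
Half-life 0.488 d → k = ln 2 / 0.488 = 1.420 d⁻¹.
Decay over the reach: 19.45·exp(−kt) = 19.45·0.3164 = 6.153 mg/L.
At the second outfall, C = (64000·6.153 + 4210·174.0) / (64000 + 4210) = 16.51 mg/L.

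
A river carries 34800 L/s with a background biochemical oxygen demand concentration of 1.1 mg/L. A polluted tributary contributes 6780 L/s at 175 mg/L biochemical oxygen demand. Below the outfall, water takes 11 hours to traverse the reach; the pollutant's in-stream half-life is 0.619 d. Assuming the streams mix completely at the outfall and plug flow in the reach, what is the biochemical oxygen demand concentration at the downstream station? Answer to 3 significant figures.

Mixed concentration C = ΣQC/ΣQ = (34800·1.100 + 6780·175.0) / 41580 = 1225000/41580 = 29.46 mg/L.
Half-life 0.619 d → k = ln 2 / 0.619 = 1.120 d⁻¹.
After decay, C = 29.46 × e^(−kt) = 29.46 × 0.5986 = 17.63 mg/L.

17.6 mg/L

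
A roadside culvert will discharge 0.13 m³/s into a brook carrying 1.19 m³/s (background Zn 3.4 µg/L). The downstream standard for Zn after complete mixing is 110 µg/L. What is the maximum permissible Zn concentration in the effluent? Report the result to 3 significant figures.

At the limit, (Qr·Cr + Qe·Cₑ)/(Qr + Qe) = 110:
Cₑ = (1.320·110 − 1.190·3.400) / 0.1300 = 1086 µg/L.

1090 µg/L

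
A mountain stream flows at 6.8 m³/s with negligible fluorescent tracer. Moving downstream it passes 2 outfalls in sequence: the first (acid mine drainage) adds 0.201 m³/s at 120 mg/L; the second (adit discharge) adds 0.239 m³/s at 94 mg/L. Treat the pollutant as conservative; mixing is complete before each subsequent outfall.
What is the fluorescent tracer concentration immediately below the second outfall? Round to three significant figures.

6.43 mg/L

Below outfall 1: Q → 7.001 m³/s, C = (6.800·0 + 0.2010·120.0)/7.001 = 3.445 mg/L.
Below outfall 2: Q → 7.240 m³/s, C = (7.001·3.445 + 0.2390·94.00)/7.240 = 6.435 mg/L.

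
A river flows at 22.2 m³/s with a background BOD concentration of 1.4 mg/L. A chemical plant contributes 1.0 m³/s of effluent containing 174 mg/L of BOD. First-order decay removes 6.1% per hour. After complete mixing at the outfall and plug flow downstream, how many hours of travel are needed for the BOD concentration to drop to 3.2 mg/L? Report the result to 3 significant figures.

Conservation of mass: C = (22.20·1.400 + 1.000·174.0) / 23.20 = 205.1/23.20 = 8.840 mg/L.
6.1%/h lost → k = −ln(1 − 0.061) = 0.06294 h⁻¹.
8.840·exp(−k·t) = 3.2 → t = ln(8.840/3.2)/k = 58120 s = 16.14 h.

16.1 h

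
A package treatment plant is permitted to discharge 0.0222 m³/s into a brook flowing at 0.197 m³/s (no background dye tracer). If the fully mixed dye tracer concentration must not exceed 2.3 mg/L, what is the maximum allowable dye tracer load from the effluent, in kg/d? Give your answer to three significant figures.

43.6 kg/d

Mass balance at the limit: 0.1970·0 + 0.02220·Cₑ = 0.2192·2.3 → Cₑ = 22.71 mg/L.
Load = 0.02220 m³/s × 22.71 g/m³ × 86 400 s/d = 43.56 kg/d.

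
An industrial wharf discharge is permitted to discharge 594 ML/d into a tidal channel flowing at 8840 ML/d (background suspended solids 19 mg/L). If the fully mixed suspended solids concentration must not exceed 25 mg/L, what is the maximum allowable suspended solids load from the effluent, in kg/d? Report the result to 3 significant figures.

67900 kg/d

Mass balance at the limit: 8840·19.00 + 594.0·Cₑ = 9434·25 → Cₑ = 114.3 mg/L.
594.0 ML/d = 6.875 m³/s. Load = 6.875 m³/s × 114.3 g/m³ × 86 400 s/d = 67890 kg/d.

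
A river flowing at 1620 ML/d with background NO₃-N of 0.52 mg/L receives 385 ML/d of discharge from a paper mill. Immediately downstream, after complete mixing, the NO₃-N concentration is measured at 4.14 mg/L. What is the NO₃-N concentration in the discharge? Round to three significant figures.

19.4 mg/L

Mass balance: 1620·0.5200 + 385.0·Cₑ = 2005·4.140
→ Cₑ = (2005·4.140 − 1620·0.5200) / 385.0 = 19.37 mg/L.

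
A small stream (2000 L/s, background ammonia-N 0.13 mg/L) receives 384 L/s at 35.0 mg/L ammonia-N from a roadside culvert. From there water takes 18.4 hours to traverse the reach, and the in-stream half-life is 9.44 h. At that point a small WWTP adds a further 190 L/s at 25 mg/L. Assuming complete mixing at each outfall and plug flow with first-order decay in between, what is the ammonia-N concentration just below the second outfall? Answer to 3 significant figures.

3.22 mg/L

Conservation of mass: C = (2000·0.1300 + 384.0·35.00) / 2384 = 13700/2384 = 5.747 mg/L; combined flow 2384 L/s.
Half-life 9.44 h → k = ln 2 / 9.44 = 0.07343 h⁻¹ = 1.762 d⁻¹.
Applying C = C₀e^(−kt): 5.747 × 0.2590 = 1.488 mg/L.
At the second outfall, C = (2384·1.488 + 190.0·25.00) / (2384 + 190.0) = 3.224 mg/L.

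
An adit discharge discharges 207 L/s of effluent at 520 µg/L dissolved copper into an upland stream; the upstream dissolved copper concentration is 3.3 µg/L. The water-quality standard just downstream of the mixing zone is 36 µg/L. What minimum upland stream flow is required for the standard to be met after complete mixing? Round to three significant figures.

3060 L/s

Set C_mix = 36: (Q·3.300 + 207.0·520.0) / (Q + 207.0) = 36
→ Q = 207.0·(520.0 − 36)/(36 − 3.300) = 3064 L/s.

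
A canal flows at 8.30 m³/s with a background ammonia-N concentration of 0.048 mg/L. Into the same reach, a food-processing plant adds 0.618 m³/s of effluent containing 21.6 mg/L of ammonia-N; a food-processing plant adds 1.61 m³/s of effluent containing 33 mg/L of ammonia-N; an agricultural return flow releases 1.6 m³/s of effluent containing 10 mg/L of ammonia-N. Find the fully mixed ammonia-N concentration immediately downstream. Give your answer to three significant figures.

6.83 mg/L

Mixed concentration C = ΣQC/ΣQ = (8.300·0.04800 + 0.6180·21.60 + 1.610·33.00 + 1.600·10.00) / 12.13 = 82.88/12.13 = 6.834 mg/L.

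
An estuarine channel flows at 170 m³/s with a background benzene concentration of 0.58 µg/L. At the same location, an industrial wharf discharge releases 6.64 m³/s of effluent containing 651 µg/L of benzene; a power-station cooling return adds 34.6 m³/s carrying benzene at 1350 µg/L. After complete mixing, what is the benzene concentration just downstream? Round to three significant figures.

Conservation of mass: C = (170.0·0.5800 + 6.640·651.0 + 34.60·1350) / 211.2 = 51130/211.2 = 242.1 µg/L.

242 µg/L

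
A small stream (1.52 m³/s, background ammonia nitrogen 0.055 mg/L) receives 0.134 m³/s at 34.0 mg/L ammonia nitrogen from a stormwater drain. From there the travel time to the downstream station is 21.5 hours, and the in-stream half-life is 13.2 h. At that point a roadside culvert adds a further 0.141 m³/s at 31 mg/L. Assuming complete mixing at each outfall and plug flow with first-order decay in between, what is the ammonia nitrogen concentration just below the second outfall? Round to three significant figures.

Flow-weighted average: C = (1.520·0.05500 + 0.1340·34.00) / 1.654 = 4.640/1.654 = 2.805 mg/L; combined flow 1.654 m³/s.
Half-life 13.2 h → k = ln 2 / 13.2 = 0.05251 h⁻¹ = 1.260 d⁻¹.
Applying C = C₀e^(−kt): 2.805 × 0.3234 = 0.9070 mg/L.
At the second outfall, C = (1.654·0.9070 + 0.1410·31.00) / (1.654 + 0.1410) = 3.271 mg/L.

3.27 mg/L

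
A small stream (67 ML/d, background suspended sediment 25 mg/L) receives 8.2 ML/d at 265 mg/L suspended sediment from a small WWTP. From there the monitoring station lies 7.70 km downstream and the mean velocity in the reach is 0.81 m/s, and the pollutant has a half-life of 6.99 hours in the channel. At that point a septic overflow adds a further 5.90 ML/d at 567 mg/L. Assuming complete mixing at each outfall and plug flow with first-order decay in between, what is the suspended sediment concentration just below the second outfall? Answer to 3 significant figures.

77.8 mg/L

Mass balance: C = (67.00·25.00 + 8.200·265.0) / 75.20 = 3848/75.20 = 51.17 mg/L; combined flow 75.20 ML/d.
Travel time t = 7.70·1000 / 0.81 = 9506 s = 2.641 h.
Half-life 6.99 h → k = ln 2 / 6.99 = 0.09916 h⁻¹ = 2.380 d⁻¹.
First-order decay: C = 51.17·exp(−k·t) = 51.17·0.7696 = 39.38 mg/L.
Second outfall: C = (75.20·39.38 + 5.900·567.0)/81.10 = 77.77 mg/L.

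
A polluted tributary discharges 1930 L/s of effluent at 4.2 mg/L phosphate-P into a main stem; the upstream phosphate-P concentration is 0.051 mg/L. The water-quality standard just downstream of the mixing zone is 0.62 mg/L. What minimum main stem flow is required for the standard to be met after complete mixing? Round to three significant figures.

12100 L/s

Set C_mix = 0.62: (Q·0.05100 + 1930·4.200) / (Q + 1930) = 0.62
→ Q = 1930·(4.200 − 0.62)/(0.62 − 0.05100) = 12140 L/s.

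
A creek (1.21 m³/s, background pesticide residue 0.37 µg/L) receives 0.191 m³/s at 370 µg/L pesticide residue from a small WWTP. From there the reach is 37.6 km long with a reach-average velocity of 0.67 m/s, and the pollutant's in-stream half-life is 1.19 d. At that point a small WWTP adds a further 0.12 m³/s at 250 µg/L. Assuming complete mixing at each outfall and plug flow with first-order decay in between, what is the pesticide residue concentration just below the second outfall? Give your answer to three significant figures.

Conservation of mass: C = (1.210·0.3700 + 0.1910·370.0) / 1.401 = 71.12/1.401 = 50.76 µg/L; combined flow 1.401 m³/s.
Travel time t = 37.6·1000 / 0.67 = 56120 s = 15.59 h.
Half-life 1.19 d → k = ln 2 / 1.19 = 0.5825 d⁻¹.
First-order decay: C = 50.76·exp(−k·t) = 50.76·0.6850 = 34.77 µg/L.
Second outfall: C = (1.401·34.77 + 0.1200·250.0)/1.521 = 51.75 µg/L.

51.8 µg/L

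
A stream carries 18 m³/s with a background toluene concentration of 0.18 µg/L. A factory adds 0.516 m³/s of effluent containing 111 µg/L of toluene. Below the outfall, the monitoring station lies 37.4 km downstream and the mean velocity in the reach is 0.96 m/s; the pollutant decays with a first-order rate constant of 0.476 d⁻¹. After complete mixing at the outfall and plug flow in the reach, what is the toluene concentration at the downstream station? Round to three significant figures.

2.64 µg/L

Flow-weighted average: C = (18.00·0.1800 + 0.5160·111.0) / 18.52 = 60.52/18.52 = 3.268 µg/L.
Travel time t = 37.4·1000 / 0.96 = 38960 s = 10.82 h.
Decay over the reach: 3.268·exp(−kt) = 3.268·0.8068 = 2.637 µg/L.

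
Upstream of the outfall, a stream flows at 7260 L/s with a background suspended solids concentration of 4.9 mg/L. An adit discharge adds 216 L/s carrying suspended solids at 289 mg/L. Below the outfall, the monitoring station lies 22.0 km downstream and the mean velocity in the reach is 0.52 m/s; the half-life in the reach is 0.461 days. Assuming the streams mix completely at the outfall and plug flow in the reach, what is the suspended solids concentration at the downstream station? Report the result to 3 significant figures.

6.28 mg/L

Mixed concentration C = ΣQC/ΣQ = (7260·4.900 + 216.0·289.0) / 7476 = 98000/7476 = 13.11 mg/L.
Travel time t = 22.0·1000 / 0.52 = 42310 s = 11.75 h.
Half-life 0.461 d → k = ln 2 / 0.461 = 1.504 d⁻¹.
After decay, C = 13.11 × e^(−kt) = 13.11 × 0.4789 = 6.278 mg/L.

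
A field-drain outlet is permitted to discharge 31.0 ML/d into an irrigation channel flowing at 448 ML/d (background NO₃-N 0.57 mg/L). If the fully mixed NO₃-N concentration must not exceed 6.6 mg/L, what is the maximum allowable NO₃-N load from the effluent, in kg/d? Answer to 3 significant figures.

2910 kg/d

Mass balance at the limit: 448.0·0.5700 + 31.00·Cₑ = 479.0·6.6 → Cₑ = 93.74 mg/L.
31.00 ML/d = 0.3588 m³/s. Load = 0.3588 m³/s × 93.74 g/m³ × 86 400 s/d = 2906 kg/d.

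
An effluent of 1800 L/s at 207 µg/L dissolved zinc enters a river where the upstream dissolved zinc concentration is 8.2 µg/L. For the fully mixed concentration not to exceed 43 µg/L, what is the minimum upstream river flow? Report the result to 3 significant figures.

8480 L/s

Set C_mix = 43: (Q·8.200 + 1800·207.0) / (Q + 1800) = 43
→ Q = 1800·(207.0 − 43)/(43 − 8.200) = 8483 L/s.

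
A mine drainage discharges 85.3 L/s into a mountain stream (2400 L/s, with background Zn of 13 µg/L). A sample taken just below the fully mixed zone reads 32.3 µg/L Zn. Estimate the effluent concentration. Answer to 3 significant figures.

Mass balance: 2400·13.00 + 85.30·Cₑ = 2485·32.30
→ Cₑ = (2485·32.30 − 2400·13.00) / 85.30 = 575.3 µg/L.

575 µg/L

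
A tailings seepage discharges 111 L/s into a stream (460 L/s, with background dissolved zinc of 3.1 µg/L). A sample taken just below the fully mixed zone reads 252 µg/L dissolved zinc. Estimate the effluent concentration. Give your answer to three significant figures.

1280 µg/L

Mass balance: 460.0·3.100 + 111.0·Cₑ = 571.0·252.0
→ Cₑ = (571.0·252.0 − 460.0·3.100) / 111.0 = 1283 µg/L.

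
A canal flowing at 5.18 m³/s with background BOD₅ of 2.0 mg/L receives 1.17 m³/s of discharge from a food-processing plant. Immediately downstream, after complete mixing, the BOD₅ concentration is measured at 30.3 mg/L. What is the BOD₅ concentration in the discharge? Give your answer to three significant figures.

156 mg/L

Mass balance: 5.180·2.000 + 1.170·Cₑ = 6.350·30.30
→ Cₑ = (6.350·30.30 − 5.180·2.000) / 1.170 = 155.6 mg/L.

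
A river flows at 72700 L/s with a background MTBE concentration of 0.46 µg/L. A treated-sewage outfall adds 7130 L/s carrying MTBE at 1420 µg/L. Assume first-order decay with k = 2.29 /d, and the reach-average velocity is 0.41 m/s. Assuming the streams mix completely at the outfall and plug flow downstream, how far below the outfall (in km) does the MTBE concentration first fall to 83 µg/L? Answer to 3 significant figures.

Mixed concentration C = ΣQC/ΣQ = (72700·0.4600 + 7130·1420) / 79830 = 10160000/79830 = 127.2 µg/L.
Set 127.2·exp(−k·t) = 83 → t = ln(127.2/83)/k = 16120 s = 4.478 h.
Distance = v·t = 0.41·16120 = 6610 m = 6.610 km.

6.61 km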